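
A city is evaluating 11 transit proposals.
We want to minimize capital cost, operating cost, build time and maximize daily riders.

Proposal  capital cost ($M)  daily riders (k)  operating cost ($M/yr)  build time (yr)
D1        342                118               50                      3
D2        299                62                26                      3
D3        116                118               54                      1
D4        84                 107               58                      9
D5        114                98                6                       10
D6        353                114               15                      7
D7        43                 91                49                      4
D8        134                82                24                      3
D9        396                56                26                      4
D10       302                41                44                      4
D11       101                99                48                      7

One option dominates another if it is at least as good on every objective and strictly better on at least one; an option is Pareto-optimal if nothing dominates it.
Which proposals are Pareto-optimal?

D1: not dominated.
D2: dominated by D8 (capital cost 134≤299, daily riders 82≥62, operating cost 24≤26, build time 3≤3).
D3: not dominated (best build time).
D4: not dominated.
D5: not dominated (best operating cost).
D6: not dominated.
D7: not dominated (best capital cost).
D8: not dominated.
D9: dominated by D2 (capital cost 299≤396, daily riders 62≥56, operating cost 26≤26, build time 3≤4).
D10: dominated by D2 (capital cost 299≤302, daily riders 62≥41, operating cost 26≤44, build time 3≤4).
D11: not dominated.

D1, D3, D4, D5, D6, D7, D8, D11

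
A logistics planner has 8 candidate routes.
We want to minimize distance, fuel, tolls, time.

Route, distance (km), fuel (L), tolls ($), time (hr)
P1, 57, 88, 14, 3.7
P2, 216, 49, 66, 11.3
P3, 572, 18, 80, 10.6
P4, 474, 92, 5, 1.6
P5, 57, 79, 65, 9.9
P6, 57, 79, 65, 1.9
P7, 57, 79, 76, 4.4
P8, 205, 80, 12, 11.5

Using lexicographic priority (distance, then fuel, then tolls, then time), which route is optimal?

P6

First minimize distance: best is 57, kept {P1, P5, P6, P7}.
Then minimize fuel: best is 79, kept {P5, P6, P7}.
Then minimize tolls: best is 65, kept {P5, P6}.
Then minimize time: best is 1.9, kept {P6}.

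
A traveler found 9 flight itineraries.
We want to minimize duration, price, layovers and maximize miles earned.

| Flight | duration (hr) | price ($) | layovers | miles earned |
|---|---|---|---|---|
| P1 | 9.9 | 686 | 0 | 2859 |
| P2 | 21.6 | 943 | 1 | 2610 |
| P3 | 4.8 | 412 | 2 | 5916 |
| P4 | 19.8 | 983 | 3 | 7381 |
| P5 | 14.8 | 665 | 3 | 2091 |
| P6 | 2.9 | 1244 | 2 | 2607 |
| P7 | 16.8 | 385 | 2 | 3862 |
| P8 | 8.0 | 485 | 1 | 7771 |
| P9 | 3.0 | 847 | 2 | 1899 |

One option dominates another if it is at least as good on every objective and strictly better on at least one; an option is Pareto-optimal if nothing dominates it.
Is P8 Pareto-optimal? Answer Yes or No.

P1: worse on duration (9.9 vs 8.0).
P2: worse on duration (21.6 vs 8.0).
P3: worse on layovers (2 vs 1).
P4: worse on duration (19.8 vs 8.0).
P5: worse on duration (14.8 vs 8.0).
P6: worse on price (1244 vs 485).
P7: worse on duration (16.8 vs 8.0).
P9: worse on price (847 vs 485).
No option is at least as good as P8 on every objective and strictly better on one.

Yes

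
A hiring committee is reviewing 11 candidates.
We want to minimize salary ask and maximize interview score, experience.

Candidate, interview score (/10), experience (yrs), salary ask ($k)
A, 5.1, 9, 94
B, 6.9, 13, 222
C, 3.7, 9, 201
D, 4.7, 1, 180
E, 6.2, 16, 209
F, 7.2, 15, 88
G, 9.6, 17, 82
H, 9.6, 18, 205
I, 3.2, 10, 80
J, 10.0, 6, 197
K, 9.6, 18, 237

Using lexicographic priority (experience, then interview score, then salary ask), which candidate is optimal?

First maximize experience: best is 18, kept {H, K}.
Then maximize interview score: best is 9.6, kept {H, K}.
Then minimize salary ask: best is 205, kept {H}.

H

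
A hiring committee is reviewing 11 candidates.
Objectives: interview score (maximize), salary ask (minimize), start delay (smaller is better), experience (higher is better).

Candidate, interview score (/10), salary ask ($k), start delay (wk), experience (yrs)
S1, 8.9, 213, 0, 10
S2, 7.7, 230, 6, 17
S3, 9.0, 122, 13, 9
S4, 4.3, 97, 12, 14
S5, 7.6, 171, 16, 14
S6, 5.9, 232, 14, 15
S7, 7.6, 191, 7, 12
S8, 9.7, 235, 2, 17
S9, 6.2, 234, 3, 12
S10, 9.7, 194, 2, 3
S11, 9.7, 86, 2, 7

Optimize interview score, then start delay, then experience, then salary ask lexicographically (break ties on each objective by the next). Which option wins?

First maximize interview score: best is 9.7, kept {S8, S10, S11}.
Then minimize start delay: best is 2, kept {S8, S10, S11}.
Then maximize experience: best is 17, kept {S8}.

S8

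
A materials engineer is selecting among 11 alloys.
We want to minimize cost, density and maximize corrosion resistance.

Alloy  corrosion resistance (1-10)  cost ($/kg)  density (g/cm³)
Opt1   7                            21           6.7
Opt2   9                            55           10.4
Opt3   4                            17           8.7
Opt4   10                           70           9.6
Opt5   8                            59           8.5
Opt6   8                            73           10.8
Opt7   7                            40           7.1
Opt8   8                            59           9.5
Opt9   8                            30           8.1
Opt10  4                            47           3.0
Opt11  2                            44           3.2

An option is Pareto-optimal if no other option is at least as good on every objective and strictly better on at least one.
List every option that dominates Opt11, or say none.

Opt1: worse on density (6.7 vs 3.2).
Opt2: worse on cost (55 vs 44).
Opt3: worse on density (8.7 vs 3.2).
Opt4: worse on cost (70 vs 44).
Opt5: worse on cost (59 vs 44).
Opt6: worse on cost (73 vs 44).
Opt7: worse on density (7.1 vs 3.2).
Opt8: worse on cost (59 vs 44).
Opt9: worse on density (8.1 vs 3.2).
Opt10: worse on cost (47 vs 44).
No option dominates Opt11.

none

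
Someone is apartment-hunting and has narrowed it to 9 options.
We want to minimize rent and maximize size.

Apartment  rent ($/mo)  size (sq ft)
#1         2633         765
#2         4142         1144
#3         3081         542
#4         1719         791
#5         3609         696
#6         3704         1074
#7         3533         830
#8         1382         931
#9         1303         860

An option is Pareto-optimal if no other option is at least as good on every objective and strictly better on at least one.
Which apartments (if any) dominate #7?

#8, #9

#8: rent 1382≤3533, size 931≥830 — dominates #7.
#9: rent 1303≤3533, size 860≥830 — dominates #7.
Others (#1, #2, #3, #4, #5, #6) are each worse than #7 on at least one objective.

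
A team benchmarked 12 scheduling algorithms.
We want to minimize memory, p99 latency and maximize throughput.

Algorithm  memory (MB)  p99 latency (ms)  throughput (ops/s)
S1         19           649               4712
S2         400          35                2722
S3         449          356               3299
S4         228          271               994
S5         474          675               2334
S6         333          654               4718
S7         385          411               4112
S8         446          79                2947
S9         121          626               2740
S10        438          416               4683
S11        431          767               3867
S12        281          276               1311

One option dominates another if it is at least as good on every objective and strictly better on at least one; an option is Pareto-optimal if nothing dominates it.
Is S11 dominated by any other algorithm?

Yes

S1 vs S11: memory 19≤431, p99 latency 649≤767, throughput 4712≥3867 — S1 is at least as good on every objective and strictly better on at least one, so S1 dominates S11.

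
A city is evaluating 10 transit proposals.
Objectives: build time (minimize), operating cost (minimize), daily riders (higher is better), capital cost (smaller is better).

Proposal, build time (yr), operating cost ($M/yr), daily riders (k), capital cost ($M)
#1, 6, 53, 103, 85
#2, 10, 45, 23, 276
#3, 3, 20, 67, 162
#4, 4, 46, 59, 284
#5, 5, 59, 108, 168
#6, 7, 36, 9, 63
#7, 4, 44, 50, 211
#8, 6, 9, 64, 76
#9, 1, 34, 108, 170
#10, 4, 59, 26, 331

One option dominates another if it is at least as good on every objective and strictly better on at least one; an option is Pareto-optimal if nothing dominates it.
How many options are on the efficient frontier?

6

#1: not dominated.
#2: dominated by #3 (build time 3≤10, operating cost 20≤45, daily riders 67≥23, capital cost 162≤276).
#3: not dominated.
#4: dominated by #3 (build time 3≤4, operating cost 20≤46, daily riders 67≥59, capital cost 162≤284).
#5: not dominated.
#6: not dominated (best capital cost).
#7: dominated by #3 (build time 3≤4, operating cost 20≤44, daily riders 67≥50, capital cost 162≤211).
#8: not dominated (best operating cost).
#9: not dominated (best build time).
#10: dominated by #3 (build time 3≤4, operating cost 20≤59, daily riders 67≥26, capital cost 162≤331).
Pareto-optimal: #1, #3, #5, #6, #8, #9 → 6.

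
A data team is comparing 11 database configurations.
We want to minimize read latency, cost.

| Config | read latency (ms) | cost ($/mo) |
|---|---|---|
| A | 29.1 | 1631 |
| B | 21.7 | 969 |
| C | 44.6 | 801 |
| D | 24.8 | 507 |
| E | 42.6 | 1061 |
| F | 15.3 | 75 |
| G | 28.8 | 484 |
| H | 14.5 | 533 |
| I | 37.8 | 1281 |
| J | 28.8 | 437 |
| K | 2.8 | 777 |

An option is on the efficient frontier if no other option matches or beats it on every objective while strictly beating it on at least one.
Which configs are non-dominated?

A: dominated by B (read latency 21.7≤29.1, cost 969≤1631).
B: dominated by F (read latency 15.3≤21.7, cost 75≤969).
C: dominated by D (read latency 24.8≤44.6, cost 507≤801).
D: dominated by F (read latency 15.3≤24.8, cost 75≤507).
E: dominated by B (read latency 21.7≤42.6, cost 969≤1061).
F: not dominated (best cost).
G: dominated by F (read latency 15.3≤28.8, cost 75≤484).
H: not dominated.
I: dominated by B (read latency 21.7≤37.8, cost 969≤1281).
J: dominated by F (read latency 15.3≤28.8, cost 75≤437).
K: not dominated (best read latency).

F, H, K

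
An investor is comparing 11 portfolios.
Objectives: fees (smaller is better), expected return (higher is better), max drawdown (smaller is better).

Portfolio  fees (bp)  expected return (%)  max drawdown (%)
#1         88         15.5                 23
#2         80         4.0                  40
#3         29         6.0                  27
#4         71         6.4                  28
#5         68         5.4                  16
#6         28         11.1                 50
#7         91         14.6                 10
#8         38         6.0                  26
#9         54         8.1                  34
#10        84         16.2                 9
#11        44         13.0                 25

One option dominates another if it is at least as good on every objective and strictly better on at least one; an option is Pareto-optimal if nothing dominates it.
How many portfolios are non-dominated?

6

#1: dominated by #10 (fees 84≤88, expected return 16.2≥15.5, max drawdown 9≤23).
#2: dominated by #3 (fees 29≤80, expected return 6.0≥4.0, max drawdown 27≤40).
#3: not dominated.
#4: dominated by #11 (fees 44≤71, expected return 13.0≥6.4, max drawdown 25≤28).
#5: not dominated.
#6: not dominated (best fees).
#7: dominated by #10 (fees 84≤91, expected return 16.2≥14.6, max drawdown 9≤10).
#8: not dominated.
#9: dominated by #11 (fees 44≤54, expected return 13.0≥8.1, max drawdown 25≤34).
#10: not dominated (best expected return).
#11: not dominated.
Pareto-optimal: #3, #5, #6, #8, #10, #11 → 6.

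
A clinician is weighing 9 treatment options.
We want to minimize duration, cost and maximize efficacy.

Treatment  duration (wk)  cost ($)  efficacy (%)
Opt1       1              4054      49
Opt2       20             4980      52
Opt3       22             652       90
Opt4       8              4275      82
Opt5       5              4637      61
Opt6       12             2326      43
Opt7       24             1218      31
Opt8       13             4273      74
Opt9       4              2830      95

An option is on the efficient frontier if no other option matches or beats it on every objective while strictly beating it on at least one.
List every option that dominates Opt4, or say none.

Opt9

Opt9: duration 4≤8, cost 2830≤4275, efficacy 95≥82 — dominates Opt4.
Others (Opt1, Opt2, Opt3, Opt5, Opt6, Opt7, Opt8) are each worse than Opt4 on at least one objective.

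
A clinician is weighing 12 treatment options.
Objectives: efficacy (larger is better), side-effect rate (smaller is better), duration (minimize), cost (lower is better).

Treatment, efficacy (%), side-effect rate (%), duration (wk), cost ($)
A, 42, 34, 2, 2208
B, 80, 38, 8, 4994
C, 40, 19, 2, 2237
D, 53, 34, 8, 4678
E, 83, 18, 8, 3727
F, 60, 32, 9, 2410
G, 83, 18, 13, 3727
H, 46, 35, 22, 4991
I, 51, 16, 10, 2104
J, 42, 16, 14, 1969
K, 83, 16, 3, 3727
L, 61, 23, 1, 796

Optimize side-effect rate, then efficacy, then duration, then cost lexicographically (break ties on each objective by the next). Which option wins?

First minimize side-effect rate: best is 16, kept {I, J, K}.
Then maximize efficacy: best is 83, kept {K}.

K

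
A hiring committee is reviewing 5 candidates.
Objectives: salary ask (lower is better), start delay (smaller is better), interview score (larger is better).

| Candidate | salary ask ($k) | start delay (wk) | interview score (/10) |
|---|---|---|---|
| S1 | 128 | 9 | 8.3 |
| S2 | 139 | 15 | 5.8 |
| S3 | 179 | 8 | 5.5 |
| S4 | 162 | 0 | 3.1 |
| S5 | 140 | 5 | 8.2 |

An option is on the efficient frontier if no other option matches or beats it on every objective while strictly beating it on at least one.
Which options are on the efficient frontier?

S1: not dominated (best salary ask).
S2: dominated by S1 (salary ask 128≤139, start delay 9≤15, interview score 8.3≥5.8).
S3: dominated by S5 (salary ask 140≤179, start delay 5≤8, interview score 8.2≥5.5).
S4: not dominated (best start delay).
S5: not dominated.

S1, S4, S5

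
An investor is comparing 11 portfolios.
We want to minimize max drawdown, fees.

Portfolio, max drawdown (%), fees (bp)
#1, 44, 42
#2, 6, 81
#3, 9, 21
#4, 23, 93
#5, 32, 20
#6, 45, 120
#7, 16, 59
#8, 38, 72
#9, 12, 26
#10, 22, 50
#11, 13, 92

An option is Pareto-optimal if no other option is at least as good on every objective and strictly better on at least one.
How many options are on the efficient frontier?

#1: dominated by #3 (max drawdown 9≤44, fees 21≤42).
#2: not dominated (best max drawdown).
#3: not dominated.
#4: dominated by #2 (max drawdown 6≤23, fees 81≤93).
#5: not dominated (best fees).
#6: dominated by #1 (max drawdown 44≤45, fees 42≤120).
#7: dominated by #3 (max drawdown 9≤16, fees 21≤59).
#8: dominated by #3 (max drawdown 9≤38, fees 21≤72).
#9: dominated by #3 (max drawdown 9≤12, fees 21≤26).
#10: dominated by #3 (max drawdown 9≤22, fees 21≤50).
#11: dominated by #2 (max drawdown 6≤13, fees 81≤92).
Pareto-optimal: #2, #3, #5 → 3.

3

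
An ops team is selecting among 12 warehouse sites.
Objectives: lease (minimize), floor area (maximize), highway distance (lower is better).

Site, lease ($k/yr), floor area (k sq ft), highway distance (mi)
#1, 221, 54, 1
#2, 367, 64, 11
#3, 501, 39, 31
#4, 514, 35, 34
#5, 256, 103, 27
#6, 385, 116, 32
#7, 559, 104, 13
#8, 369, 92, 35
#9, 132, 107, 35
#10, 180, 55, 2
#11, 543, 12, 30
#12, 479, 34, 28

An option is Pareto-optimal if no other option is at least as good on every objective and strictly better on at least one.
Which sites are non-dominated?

#1, #2, #5, #6, #7, #9, #10

#1: not dominated (best highway distance).
#2: not dominated.
#3: dominated by #1 (lease 221≤501, floor area 54≥39, highway distance 1≤31).
#4: dominated by #1 (lease 221≤514, floor area 54≥35, highway distance 1≤34).
#5: not dominated.
#6: not dominated (best floor area).
#7: not dominated.
#8: dominated by #5 (lease 256≤369, floor area 103≥92, highway distance 27≤35).
#9: not dominated (best lease).
#10: not dominated.
#11: dominated by #1 (lease 221≤543, floor area 54≥12, highway distance 1≤30).
#12: dominated by #1 (lease 221≤479, floor area 54≥34, highway distance 1≤28).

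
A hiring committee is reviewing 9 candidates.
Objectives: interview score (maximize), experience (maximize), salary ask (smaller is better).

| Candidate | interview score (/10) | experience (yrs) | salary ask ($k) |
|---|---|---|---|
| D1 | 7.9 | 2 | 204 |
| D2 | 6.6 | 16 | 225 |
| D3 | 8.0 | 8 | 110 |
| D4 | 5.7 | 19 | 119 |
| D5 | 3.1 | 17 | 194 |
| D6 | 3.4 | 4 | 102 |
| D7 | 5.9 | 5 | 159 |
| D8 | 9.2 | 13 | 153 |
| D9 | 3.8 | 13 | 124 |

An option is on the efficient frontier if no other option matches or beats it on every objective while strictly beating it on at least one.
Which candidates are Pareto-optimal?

D2, D3, D4, D6, D8

D1: dominated by D3 (interview score 8.0≥7.9, experience 8≥2, salary ask 110≤204).
D2: not dominated.
D3: not dominated.
D4: not dominated (best experience).
D5: dominated by D4 (interview score 5.7≥3.1, experience 19≥17, salary ask 119≤194).
D6: not dominated (best salary ask).
D7: dominated by D3 (interview score 8.0≥5.9, experience 8≥5, salary ask 110≤159).
D8: not dominated (best interview score).
D9: dominated by D4 (interview score 5.7≥3.8, experience 19≥13, salary ask 119≤124).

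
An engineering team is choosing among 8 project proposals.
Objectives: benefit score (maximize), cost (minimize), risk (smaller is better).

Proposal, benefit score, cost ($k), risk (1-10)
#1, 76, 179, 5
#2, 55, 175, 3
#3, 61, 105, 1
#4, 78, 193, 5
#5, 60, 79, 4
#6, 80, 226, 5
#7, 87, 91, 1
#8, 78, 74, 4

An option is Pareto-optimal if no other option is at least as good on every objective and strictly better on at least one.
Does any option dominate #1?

Yes

#7 vs #1: benefit score 87≥76, cost 91≤179, risk 1≤5 — #7 is at least as good on every objective and strictly better on at least one, so #7 dominates #1.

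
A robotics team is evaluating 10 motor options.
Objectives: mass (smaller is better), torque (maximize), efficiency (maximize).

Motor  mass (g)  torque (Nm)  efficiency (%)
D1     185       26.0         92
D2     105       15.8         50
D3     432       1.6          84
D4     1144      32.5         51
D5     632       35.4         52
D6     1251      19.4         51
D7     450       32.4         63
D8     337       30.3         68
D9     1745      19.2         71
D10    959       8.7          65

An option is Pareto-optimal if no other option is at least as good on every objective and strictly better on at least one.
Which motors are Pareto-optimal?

D1, D2, D5, D7, D8

D1: not dominated (best efficiency).
D2: not dominated (best mass).
D3: dominated by D1 (mass 185≤432, torque 26.0≥1.6, efficiency 92≥84).
D4: dominated by D5 (mass 632≤1144, torque 35.4≥32.5, efficiency 52≥51).
D5: not dominated (best torque).
D6: dominated by D1 (mass 185≤1251, torque 26.0≥19.4, efficiency 92≥51).
D7: not dominated.
D8: not dominated.
D9: dominated by D1 (mass 185≤1745, torque 26.0≥19.2, efficiency 92≥71).
D10: dominated by D1 (mass 185≤959, torque 26.0≥8.7, efficiency 92≥65).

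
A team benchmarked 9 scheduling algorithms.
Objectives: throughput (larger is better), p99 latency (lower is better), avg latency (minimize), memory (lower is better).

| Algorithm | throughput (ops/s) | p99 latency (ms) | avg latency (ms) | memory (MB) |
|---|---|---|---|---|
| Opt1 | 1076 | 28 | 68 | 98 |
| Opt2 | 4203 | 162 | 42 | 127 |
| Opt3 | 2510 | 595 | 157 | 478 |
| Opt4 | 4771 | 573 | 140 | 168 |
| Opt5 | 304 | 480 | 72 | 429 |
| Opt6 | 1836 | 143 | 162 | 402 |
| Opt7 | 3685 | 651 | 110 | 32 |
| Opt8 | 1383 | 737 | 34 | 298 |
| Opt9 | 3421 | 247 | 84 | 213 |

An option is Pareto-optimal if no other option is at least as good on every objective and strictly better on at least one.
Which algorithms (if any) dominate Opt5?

Opt1: throughput 1076≥304, p99 latency 28≤480, avg latency 68≤72, memory 98≤429 — dominates Opt5.
Opt2: throughput 4203≥304, p99 latency 162≤480, avg latency 42≤72, memory 127≤429 — dominates Opt5.
Others (Opt3, Opt4, Opt6, Opt7, Opt8, Opt9) are each worse than Opt5 on at least one objective.

Opt1, Opt2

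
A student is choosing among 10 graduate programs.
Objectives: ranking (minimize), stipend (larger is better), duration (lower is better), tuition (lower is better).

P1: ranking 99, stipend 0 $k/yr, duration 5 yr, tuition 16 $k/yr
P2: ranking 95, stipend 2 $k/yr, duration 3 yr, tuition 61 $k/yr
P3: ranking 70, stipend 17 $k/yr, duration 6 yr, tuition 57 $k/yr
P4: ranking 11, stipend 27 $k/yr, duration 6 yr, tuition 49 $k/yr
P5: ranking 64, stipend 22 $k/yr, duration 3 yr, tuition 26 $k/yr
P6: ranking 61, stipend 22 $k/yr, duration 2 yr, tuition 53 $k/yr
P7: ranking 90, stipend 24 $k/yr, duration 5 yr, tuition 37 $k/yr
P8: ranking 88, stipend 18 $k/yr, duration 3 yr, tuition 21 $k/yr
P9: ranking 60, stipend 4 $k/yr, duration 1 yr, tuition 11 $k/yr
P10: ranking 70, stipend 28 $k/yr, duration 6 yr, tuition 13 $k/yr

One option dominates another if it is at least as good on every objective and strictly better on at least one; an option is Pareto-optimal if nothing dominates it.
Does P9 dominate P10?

No

P9 vs P10: P9 is worse on stipend (4 vs 28), so it does not dominate P10.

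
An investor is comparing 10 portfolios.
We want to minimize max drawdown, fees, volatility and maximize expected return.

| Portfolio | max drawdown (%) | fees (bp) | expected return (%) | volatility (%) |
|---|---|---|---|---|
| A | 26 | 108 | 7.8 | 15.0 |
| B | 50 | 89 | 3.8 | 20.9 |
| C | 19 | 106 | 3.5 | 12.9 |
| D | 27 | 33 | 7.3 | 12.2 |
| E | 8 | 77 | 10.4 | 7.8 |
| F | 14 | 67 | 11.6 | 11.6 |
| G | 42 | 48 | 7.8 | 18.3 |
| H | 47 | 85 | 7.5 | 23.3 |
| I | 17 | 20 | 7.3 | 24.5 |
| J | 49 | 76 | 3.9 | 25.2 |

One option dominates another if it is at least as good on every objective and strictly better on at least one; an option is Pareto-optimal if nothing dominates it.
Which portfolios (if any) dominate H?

E: max drawdown 8≤47, fees 77≤85, expected return 10.4≥7.5, volatility 7.8≤23.3 — dominates H.
F: max drawdown 14≤47, fees 67≤85, expected return 11.6≥7.5, volatility 11.6≤23.3 — dominates H.
G: max drawdown 42≤47, fees 48≤85, expected return 7.8≥7.5, volatility 18.3≤23.3 — dominates H.
Others (A, B, C, D, I, J) are each worse than H on at least one objective.

E, F, G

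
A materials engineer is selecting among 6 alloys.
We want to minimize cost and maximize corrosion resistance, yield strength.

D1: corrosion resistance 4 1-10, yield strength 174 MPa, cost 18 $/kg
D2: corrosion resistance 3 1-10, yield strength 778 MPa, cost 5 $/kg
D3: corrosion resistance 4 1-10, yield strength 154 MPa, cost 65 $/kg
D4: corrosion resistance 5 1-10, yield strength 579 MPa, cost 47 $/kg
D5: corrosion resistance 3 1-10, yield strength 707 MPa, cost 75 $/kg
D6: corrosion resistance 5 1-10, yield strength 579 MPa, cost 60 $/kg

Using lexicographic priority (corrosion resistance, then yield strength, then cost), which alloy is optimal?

D4

First maximize corrosion resistance: best is 5, kept {D4, D6}.
Then maximize yield strength: best is 579, kept {D4, D6}.
Then minimize cost: best is 47, kept {D4}.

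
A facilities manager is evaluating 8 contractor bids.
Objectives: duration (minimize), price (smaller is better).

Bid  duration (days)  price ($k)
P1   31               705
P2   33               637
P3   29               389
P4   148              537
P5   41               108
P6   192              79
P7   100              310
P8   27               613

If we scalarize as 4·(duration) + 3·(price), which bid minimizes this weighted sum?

P5

P1: 4·31 + 3·705 = 2239
P2: 4·33 + 3·637 = 2043
P3: 4·29 + 3·389 = 1283
P4: 4·148 + 3·537 = 2203
P5: 4·41 + 3·108 = 488
P6: 4·192 + 3·79 = 1005
P7: 4·100 + 3·310 = 1330
P8: 4·27 + 3·613 = 1947
Lowest: P5 at 488.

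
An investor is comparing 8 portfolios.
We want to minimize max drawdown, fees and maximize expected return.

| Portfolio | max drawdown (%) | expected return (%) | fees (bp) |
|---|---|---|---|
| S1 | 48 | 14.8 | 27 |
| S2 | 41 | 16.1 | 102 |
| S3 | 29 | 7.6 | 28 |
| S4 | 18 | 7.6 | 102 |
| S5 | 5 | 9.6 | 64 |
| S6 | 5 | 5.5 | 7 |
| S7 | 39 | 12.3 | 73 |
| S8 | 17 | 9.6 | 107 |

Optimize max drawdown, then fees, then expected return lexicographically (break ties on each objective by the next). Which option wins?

S6

First minimize max drawdown: best is 5, kept {S5, S6}.
Then minimize fees: best is 7, kept {S6}.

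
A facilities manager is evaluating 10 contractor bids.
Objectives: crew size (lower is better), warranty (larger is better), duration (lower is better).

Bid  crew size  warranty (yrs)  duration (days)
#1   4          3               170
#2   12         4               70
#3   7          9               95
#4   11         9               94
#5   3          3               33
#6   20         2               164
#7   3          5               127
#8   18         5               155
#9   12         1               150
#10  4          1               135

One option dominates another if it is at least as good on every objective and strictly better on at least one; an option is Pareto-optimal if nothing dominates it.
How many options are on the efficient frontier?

#1: dominated by #5 (crew size 3≤4, warranty 3≥3, duration 33≤170).
#2: not dominated.
#3: not dominated.
#4: not dominated.
#5: not dominated (best duration).
#6: dominated by #2 (crew size 12≤20, warranty 4≥2, duration 70≤164).
#7: not dominated.
#8: dominated by #3 (crew size 7≤18, warranty 9≥5, duration 95≤155).
#9: dominated by #2 (crew size 12≤12, warranty 4≥1, duration 70≤150).
#10: dominated by #5 (crew size 3≤4, warranty 3≥1, duration 33≤135).
Pareto-optimal: #2, #3, #4, #5, #7 → 5.

5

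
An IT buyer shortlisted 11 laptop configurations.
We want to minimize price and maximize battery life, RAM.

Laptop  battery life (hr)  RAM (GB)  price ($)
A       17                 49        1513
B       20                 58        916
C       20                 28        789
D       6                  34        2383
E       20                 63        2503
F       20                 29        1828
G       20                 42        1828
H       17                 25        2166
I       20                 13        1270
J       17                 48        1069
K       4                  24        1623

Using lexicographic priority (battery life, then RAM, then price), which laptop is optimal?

E

First maximize battery life: best is 20, kept {B, C, E, F, G, I}.
Then maximize RAM: best is 63, kept {E}.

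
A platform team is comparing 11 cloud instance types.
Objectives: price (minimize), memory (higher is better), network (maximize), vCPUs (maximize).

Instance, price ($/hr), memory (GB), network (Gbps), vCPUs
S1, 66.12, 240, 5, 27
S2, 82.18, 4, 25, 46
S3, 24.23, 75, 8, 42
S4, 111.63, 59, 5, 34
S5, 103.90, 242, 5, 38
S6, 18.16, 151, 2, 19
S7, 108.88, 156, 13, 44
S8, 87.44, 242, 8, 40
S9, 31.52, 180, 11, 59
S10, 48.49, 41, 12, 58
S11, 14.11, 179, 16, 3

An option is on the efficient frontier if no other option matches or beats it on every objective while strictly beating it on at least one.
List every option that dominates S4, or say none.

S3, S5, S7, S8, S9

S3: price 24.23≤111.63, memory 75≥59, network 8≥5, vCPUs 42≥34 — dominates S4.
S5: price 103.90≤111.63, memory 242≥59, network 5≥5, vCPUs 38≥34 — dominates S4.
S7: price 108.88≤111.63, memory 156≥59, network 13≥5, vCPUs 44≥34 — dominates S4.
S8: price 87.44≤111.63, memory 242≥59, network 8≥5, vCPUs 40≥34 — dominates S4.
S9: price 31.52≤111.63, memory 180≥59, network 11≥5, vCPUs 59≥34 — dominates S4.
Others (S1, S2, S6, S10, S11) are each worse than S4 on at least one objective.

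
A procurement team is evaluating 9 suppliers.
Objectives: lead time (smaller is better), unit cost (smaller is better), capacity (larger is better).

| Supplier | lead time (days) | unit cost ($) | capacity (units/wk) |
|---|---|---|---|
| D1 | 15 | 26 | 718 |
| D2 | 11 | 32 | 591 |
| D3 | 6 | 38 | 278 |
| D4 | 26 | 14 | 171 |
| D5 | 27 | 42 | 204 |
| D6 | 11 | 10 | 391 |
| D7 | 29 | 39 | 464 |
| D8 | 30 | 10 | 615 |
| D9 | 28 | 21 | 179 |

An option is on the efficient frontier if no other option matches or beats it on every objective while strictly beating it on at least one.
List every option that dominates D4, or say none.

D6: lead time 11≤26, unit cost 10≤14, capacity 391≥171 — dominates D4.
Others (D1, D2, D3, D5, D7, D8, D9) are each worse than D4 on at least one objective.

D6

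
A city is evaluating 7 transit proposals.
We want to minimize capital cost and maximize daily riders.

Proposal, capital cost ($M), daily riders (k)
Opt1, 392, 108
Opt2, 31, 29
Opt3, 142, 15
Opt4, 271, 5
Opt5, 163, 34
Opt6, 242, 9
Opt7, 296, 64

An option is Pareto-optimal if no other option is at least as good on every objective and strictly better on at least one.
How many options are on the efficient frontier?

4

Opt1: not dominated (best daily riders).
Opt2: not dominated (best capital cost).
Opt3: dominated by Opt2 (capital cost 31≤142, daily riders 29≥15).
Opt4: dominated by Opt2 (capital cost 31≤271, daily riders 29≥5).
Opt5: not dominated.
Opt6: dominated by Opt2 (capital cost 31≤242, daily riders 29≥9).
Opt7: not dominated.
Pareto-optimal: Opt1, Opt2, Opt5, Opt7 → 4.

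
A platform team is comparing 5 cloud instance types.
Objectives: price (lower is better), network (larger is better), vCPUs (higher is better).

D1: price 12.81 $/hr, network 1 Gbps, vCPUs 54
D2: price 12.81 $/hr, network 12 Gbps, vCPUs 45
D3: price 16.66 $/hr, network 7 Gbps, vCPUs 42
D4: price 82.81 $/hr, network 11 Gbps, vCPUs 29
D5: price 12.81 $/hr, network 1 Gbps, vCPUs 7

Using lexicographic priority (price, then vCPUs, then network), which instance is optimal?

First minimize price: best is 12.81, kept {D1, D2, D5}.
Then maximize vCPUs: best is 54, kept {D1}.

D1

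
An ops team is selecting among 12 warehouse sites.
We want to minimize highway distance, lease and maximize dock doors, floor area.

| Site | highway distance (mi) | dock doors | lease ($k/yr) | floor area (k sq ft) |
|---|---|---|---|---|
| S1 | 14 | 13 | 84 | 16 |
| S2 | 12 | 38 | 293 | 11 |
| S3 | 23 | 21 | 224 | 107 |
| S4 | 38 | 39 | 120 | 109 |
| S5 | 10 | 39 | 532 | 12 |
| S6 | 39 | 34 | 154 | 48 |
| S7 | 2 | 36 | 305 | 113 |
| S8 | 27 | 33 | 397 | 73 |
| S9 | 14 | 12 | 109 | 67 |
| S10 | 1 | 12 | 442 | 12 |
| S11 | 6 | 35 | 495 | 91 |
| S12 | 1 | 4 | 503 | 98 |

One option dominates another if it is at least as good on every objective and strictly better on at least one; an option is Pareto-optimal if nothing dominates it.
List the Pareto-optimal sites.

S1, S2, S3, S4, S5, S7, S9, S10, S12

S1: not dominated (best lease).
S2: not dominated.
S3: not dominated.
S4: not dominated.
S5: not dominated.
S6: dominated by S4 (highway distance 38≤39, dock doors 39≥34, lease 120≤154, floor area 109≥48).
S7: not dominated (best floor area).
S8: dominated by S7 (highway distance 2≤27, dock doors 36≥33, lease 305≤397, floor area 113≥73).
S9: not dominated.
S10: not dominated.
S11: dominated by S7 (highway distance 2≤6, dock doors 36≥35, lease 305≤495, floor area 113≥91).
S12: not dominated.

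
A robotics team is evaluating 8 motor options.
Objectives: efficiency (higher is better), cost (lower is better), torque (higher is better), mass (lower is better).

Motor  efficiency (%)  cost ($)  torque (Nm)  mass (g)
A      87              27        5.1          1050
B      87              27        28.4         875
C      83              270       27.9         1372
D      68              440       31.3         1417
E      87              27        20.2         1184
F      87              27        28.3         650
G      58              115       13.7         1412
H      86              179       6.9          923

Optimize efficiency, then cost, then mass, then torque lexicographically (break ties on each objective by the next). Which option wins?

First maximize efficiency: best is 87, kept {A, B, E, F}.
Then minimize cost: best is 27, kept {A, B, E, F}.
Then minimize mass: best is 650, kept {F}.

F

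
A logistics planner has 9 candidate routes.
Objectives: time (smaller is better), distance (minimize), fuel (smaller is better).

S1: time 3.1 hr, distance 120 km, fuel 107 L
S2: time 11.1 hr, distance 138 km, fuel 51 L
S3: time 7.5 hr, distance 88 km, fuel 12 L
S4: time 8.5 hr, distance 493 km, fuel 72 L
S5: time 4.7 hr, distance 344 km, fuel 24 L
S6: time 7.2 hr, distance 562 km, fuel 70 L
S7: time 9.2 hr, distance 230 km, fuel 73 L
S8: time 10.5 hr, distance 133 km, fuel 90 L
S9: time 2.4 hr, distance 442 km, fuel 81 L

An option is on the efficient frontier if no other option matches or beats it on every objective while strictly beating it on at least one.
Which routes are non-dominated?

S1: not dominated.
S2: dominated by S3 (time 7.5≤11.1, distance 88≤138, fuel 12≤51).
S3: not dominated (best distance).
S4: dominated by S3 (time 7.5≤8.5, distance 88≤493, fuel 12≤72).
S5: not dominated.
S6: dominated by S5 (time 4.7≤7.2, distance 344≤562, fuel 24≤70).
S7: dominated by S3 (time 7.5≤9.2, distance 88≤230, fuel 12≤73).
S8: dominated by S3 (time 7.5≤10.5, distance 88≤133, fuel 12≤90).
S9: not dominated (best time).

S1, S3, S5, S9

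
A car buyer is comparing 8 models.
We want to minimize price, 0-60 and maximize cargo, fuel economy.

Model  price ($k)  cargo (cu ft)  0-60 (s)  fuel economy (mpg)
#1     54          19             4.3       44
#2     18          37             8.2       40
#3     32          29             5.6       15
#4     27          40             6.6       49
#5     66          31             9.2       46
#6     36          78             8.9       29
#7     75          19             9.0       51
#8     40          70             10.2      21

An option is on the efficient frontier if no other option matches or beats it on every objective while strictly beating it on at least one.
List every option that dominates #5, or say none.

#4

#4: price 27≤66, cargo 40≥31, 0-60 6.6≤9.2, fuel economy 49≥46 — dominates #5.
Others (#1, #2, #3, #6, #7, #8) are each worse than #5 on at least one objective.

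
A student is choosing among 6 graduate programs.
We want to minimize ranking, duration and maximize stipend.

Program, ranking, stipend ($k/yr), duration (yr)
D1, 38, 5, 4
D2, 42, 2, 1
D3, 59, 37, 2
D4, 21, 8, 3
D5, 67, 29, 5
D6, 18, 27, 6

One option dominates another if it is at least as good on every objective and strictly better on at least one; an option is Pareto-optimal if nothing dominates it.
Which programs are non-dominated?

D1: dominated by D4 (ranking 21≤38, stipend 8≥5, duration 3≤4).
D2: not dominated (best duration).
D3: not dominated (best stipend).
D4: not dominated.
D5: dominated by D3 (ranking 59≤67, stipend 37≥29, duration 2≤5).
D6: not dominated (best ranking).

D2, D3, D4, D6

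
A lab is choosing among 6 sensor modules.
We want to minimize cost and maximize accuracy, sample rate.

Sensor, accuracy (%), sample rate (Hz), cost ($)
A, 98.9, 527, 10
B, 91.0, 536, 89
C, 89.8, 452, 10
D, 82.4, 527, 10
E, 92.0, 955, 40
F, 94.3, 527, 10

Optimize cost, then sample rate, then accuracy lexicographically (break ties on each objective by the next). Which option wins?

A

First minimize cost: best is 10, kept {A, C, D, F}.
Then maximize sample rate: best is 527, kept {A, D, F}.
Then maximize accuracy: best is 98.9, kept {A}.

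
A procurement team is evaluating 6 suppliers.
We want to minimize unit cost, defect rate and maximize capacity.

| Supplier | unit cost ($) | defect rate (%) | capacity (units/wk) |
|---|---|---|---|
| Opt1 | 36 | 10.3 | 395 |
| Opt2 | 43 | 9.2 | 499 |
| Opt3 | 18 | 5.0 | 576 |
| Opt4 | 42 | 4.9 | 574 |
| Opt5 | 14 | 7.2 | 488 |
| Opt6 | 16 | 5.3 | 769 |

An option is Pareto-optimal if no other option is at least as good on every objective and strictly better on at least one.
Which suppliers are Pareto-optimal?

Opt3, Opt4, Opt5, Opt6

Opt1: dominated by Opt3 (unit cost 18≤36, defect rate 5.0≤10.3, capacity 576≥395).
Opt2: dominated by Opt3 (unit cost 18≤43, defect rate 5.0≤9.2, capacity 576≥499).
Opt3: not dominated.
Opt4: not dominated (best defect rate).
Opt5: not dominated (best unit cost).
Opt6: not dominated (best capacity).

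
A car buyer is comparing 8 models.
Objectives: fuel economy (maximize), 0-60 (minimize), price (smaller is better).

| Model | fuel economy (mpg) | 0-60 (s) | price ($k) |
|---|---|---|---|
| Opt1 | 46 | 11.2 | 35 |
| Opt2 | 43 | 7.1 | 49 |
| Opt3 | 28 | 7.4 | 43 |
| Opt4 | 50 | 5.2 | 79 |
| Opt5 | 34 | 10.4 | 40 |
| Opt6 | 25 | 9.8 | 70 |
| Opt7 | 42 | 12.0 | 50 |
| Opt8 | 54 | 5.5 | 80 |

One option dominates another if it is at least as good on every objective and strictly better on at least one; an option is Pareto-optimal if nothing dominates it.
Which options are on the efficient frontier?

Opt1: not dominated (best price).
Opt2: not dominated.
Opt3: not dominated.
Opt4: not dominated (best 0-60).
Opt5: not dominated.
Opt6: dominated by Opt2 (fuel economy 43≥25, 0-60 7.1≤9.8, price 49≤70).
Opt7: dominated by Opt1 (fuel economy 46≥42, 0-60 11.2≤12.0, price 35≤50).
Opt8: not dominated (best fuel economy).

Opt1, Opt2, Opt3, Opt4, Opt5, Opt8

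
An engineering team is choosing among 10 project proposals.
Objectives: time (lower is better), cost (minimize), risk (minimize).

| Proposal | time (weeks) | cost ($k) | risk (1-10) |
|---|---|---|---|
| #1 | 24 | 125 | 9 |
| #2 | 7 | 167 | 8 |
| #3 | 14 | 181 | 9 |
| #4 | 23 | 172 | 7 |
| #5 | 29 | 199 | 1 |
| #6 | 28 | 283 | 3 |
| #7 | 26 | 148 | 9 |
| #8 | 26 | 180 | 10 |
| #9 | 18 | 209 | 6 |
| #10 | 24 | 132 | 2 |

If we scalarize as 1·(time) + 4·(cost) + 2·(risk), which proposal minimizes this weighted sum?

#1

#1: 1·24 + 4·125 + 2·9 = 542
#2: 1·7 + 4·167 + 2·8 = 691
#3: 1·14 + 4·181 + 2·9 = 756
#4: 1·23 + 4·172 + 2·7 = 725
#5: 1·29 + 4·199 + 2·1 = 827
#6: 1·28 + 4·283 + 2·3 = 1166
#7: 1·26 + 4·148 + 2·9 = 636
#8: 1·26 + 4·180 + 2·10 = 766
#9: 1·18 + 4·209 + 2·6 = 866
#10: 1·24 + 4·132 + 2·2 = 556
Lowest: #1 at 542.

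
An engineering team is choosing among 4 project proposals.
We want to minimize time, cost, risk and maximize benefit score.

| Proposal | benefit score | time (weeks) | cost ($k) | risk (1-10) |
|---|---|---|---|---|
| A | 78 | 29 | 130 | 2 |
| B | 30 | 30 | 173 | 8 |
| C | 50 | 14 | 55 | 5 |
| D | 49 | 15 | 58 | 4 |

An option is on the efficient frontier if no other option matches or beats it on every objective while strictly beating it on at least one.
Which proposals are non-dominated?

A: not dominated (best benefit score).
B: dominated by A (benefit score 78≥30, time 29≤30, cost 130≤173, risk 2≤8).
C: not dominated (best time).
D: not dominated.

A, C, D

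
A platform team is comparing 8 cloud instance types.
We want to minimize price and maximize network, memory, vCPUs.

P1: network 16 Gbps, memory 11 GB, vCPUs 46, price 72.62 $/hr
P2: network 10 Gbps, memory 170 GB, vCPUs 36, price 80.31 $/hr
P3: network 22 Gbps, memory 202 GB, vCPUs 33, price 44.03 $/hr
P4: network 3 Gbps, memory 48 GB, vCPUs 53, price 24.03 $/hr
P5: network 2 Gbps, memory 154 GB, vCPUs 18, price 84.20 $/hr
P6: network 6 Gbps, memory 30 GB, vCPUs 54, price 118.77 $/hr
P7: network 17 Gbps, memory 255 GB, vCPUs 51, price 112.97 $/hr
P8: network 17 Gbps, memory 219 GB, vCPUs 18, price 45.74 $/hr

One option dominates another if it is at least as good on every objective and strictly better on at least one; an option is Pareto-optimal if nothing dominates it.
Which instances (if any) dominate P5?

P2, P3, P8

P2: network 10≥2, memory 170≥154, vCPUs 36≥18, price 80.31≤84.20 — dominates P5.
P3: network 22≥2, memory 202≥154, vCPUs 33≥18, price 44.03≤84.20 — dominates P5.
P8: network 17≥2, memory 219≥154, vCPUs 18≥18, price 45.74≤84.20 — dominates P5.
Others (P1, P4, P6, P7) are each worse than P5 on at least one objective.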